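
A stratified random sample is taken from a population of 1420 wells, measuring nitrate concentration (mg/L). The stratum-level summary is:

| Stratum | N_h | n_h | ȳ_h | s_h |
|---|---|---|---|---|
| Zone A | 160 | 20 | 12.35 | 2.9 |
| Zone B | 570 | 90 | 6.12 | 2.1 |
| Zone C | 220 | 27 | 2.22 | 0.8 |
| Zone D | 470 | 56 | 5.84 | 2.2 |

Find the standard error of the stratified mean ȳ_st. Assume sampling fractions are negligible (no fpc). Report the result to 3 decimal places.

V̂(ȳ_st) = Σ W_h² s_h²/n_h, with W_h = N_h/N and N = 1420:
  stratum Zone A: (160/1420)²·2.9²/20 = 0.00533862
  stratum Zone B: (570/1420)²·2.1²/90 = 0.00789531
  stratum Zone C: (220/1420)²·0.8²/27 = 0.000568964
  stratum Zone D: (470/1420)²·2.2²/56 = 0.00946839
V̂(ȳ_st) = 0.0232713
SE(ȳ_st) = √0.0232713 = 0.152549

SE(ȳ_st) ≈ 0.153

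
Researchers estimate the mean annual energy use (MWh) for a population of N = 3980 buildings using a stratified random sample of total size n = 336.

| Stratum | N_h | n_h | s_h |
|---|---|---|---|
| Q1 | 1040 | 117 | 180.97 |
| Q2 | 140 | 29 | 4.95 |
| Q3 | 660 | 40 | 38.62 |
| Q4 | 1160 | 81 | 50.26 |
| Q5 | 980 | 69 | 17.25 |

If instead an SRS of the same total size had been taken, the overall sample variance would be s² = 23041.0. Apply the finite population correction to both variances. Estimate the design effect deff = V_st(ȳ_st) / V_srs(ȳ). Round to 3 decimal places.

V̂(ȳ_st) = Σ W_h² (1 − n_h/N_h) s_h²/n_h, with W_h = N_h/N and N = 3980:
  stratum Q1: (1040/3980)²·(1 − 117/1040)·180.97²/117 = 16.9627
  stratum Q2: (140/3980)²·(1 − 29/140)·4.95²/29 = 0.000828891
  stratum Q3: (660/3980)²·(1 − 40/660)·38.62²/40 = 0.963239
  stratum Q4: (1160/3980)²·(1 − 81/1160)·50.26²/81 = 2.46418
  stratum Q5: (980/3980)²·(1 − 69/980)·17.25²/69 = 0.243057
V_st = 20.6341
V_srs = (1 − 336/3980)·23041.0/336 = 62.7852
deff = V_st / V_srs = 20.6341/62.7852 = 0.3286

deff ≈ 0.329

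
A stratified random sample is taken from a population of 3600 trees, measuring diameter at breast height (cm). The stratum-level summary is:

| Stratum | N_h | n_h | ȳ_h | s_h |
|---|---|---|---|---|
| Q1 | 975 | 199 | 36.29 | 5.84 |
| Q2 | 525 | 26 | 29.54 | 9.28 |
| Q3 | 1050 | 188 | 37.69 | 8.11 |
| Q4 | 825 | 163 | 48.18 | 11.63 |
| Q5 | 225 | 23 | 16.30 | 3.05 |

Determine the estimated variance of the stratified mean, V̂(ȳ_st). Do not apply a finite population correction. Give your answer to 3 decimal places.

V̂(ȳ_st) ≈ 0.158

V̂(ȳ_st) = Σ W_h² s_h²/n_h, with W_h = N_h/N and N = 3600:
  stratum Q1: (975/3600)²·5.84²/199 = 0.0125712
  stratum Q2: (525/3600)²·9.28²/26 = 0.0704427
  stratum Q3: (1050/3600)²·8.11²/188 = 0.0297617
  stratum Q4: (825/3600)²·11.63²/163 = 0.0435787
  stratum Q5: (225/3600)²·3.05²/23 = 0.00157991
V̂(ȳ_st) = 0.157934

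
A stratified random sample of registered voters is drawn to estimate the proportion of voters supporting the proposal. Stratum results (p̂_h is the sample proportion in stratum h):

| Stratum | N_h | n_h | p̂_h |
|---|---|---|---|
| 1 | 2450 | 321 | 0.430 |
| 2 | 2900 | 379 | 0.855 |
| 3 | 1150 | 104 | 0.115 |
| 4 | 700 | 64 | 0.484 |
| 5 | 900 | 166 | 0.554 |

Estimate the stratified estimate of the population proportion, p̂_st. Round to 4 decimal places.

N = 8100; stratum weights W_h = N_h/N.
p̂_st = Σ W_h p̂_h = (2450·0.430 + 2900·0.855 + 1150·0.115 + 700·0.484 + 900·0.554)/8100 = 0.55588

p̂_st ≈ 0.5559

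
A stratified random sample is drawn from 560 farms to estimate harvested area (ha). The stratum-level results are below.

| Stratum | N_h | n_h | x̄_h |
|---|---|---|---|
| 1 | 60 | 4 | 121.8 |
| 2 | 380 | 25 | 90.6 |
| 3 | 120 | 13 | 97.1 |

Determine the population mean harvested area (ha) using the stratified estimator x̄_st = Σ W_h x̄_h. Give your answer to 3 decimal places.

x̄_st ≈ 95.336

N = Σ N_h = 560. Stratum weights W_h = N_h/N.
x̄_st = (60·121.8 + 380·90.6 + 120·97.1) / 560 = 95.33571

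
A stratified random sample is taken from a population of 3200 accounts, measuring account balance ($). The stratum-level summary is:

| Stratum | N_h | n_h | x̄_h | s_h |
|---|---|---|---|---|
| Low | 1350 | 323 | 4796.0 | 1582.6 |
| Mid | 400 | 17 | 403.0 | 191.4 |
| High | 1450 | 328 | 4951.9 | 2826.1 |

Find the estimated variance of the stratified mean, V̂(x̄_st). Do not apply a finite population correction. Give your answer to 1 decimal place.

V̂(x̄_st) = Σ W_h² s_h²/n_h, with W_h = N_h/N and N = 3200:
  stratum Low: (1350/3200)²·1582.6²/323 = 1380.09
  stratum Mid: (400/3200)²·191.4²/17 = 33.6709
  stratum High: (1450/3200)²·2826.1²/328 = 4999.62
V̂(x̄_st) = 6413.38

V̂(x̄_st) ≈ 6413.4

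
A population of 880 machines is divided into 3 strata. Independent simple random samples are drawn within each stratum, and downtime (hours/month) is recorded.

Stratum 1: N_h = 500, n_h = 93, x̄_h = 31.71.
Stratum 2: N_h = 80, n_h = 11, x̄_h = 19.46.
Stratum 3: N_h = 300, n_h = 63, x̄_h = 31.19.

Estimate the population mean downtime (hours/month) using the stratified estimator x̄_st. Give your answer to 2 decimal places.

N = Σ N_h = 880. Stratum weights W_h = N_h/N.
x̄_st = (500·31.71 + 80·19.46 + 300·31.19) / 880 = 30.4191

x̄_st ≈ 30.42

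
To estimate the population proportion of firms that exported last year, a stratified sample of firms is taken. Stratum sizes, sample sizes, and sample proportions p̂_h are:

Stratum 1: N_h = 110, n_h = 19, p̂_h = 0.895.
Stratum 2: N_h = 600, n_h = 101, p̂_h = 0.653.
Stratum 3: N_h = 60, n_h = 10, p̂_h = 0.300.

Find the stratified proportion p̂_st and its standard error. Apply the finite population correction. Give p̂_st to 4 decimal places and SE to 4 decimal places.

N = 770; stratum weights W_h = N_h/N.
p̂_st = Σ W_h p̂_h = (110·0.895 + 600·0.653 + 60·0.300)/770 = 0.66006
V̂(p̂_st) = Σ W_h² (1 − n_h/N_h) p̂_h(1−p̂_h)/(n_h−1):
  stratum 1: (110/770)²·(1 − 19/110)·0.895·0.105/18 = 8.81439e-05
  stratum 2: (600/770)²·(1 − 101/600)·0.653·0.347/100 = 0.00114423
  stratum 3: (60/770)²·(1 − 10/60)·0.300·0.700/9 = 0.000118064
V̂(p̂_st) = 0.00135044; SE = √V̂ = 0.0367483

p̂_st ≈ 0.6601, SE ≈ 0.0367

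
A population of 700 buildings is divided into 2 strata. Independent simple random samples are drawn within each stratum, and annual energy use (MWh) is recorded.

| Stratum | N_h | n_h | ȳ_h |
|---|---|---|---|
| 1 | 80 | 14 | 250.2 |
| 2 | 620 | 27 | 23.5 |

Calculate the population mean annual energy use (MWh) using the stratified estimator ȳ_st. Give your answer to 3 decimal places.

ȳ_st ≈ 49.409

N = Σ N_h = 700. Stratum weights W_h = N_h/N.
ȳ_st = (80·250.2 + 620·23.5) / 700 = 49.40857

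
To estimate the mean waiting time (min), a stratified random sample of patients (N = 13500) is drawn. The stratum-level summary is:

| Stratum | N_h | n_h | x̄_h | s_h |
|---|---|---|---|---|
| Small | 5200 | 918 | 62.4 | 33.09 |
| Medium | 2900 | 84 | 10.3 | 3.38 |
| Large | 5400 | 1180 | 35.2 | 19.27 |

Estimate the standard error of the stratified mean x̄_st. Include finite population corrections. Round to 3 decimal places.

V̂(x̄_st) = Σ W_h² (1 − n_h/N_h) s_h²/n_h, with W_h = N_h/N and N = 13500:
  stratum Small: (5200/13500)²·(1 − 918/5200)·33.09²/918 = 0.145725
  stratum Medium: (2900/13500)²·(1 − 84/2900)·3.38²/84 = 0.00609421
  stratum Large: (5400/13500)²·(1 − 1180/5400)·19.27²/1180 = 0.0393478
V̂(x̄_st) = 0.191167
SE(x̄_st) = √0.191167 = 0.437226

SE(x̄_st) ≈ 0.437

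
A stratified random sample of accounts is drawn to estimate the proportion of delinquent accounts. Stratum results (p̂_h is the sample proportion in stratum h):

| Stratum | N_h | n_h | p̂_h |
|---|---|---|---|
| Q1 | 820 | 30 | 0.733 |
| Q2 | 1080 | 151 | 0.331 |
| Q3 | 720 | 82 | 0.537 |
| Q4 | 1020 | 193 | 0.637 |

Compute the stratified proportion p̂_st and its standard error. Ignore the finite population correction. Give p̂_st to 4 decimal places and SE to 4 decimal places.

N = 3640; stratum weights W_h = N_h/N.
p̂_st = Σ W_h p̂_h = (820·0.733 + 1080·0.331 + 720·0.537 + 1020·0.637)/3640 = 0.54805
V̂(p̂_st) = Σ W_h² p̂_h(1−p̂_h)/(n_h−1):
  stratum Q1: (820/3640)²·0.733·0.267/29 = 0.000342485
  stratum Q2: (1080/3640)²·0.331·0.669/150 = 0.000129959
  stratum Q3: (720/3640)²·0.537·0.463/81 = 0.000120097
  stratum Q4: (1020/3640)²·0.637·0.363/192 = 9.45676e-05
V̂(p̂_st) = 0.00068711; SE = √V̂ = 0.0262128

p̂_st ≈ 0.5481, SE ≈ 0.0262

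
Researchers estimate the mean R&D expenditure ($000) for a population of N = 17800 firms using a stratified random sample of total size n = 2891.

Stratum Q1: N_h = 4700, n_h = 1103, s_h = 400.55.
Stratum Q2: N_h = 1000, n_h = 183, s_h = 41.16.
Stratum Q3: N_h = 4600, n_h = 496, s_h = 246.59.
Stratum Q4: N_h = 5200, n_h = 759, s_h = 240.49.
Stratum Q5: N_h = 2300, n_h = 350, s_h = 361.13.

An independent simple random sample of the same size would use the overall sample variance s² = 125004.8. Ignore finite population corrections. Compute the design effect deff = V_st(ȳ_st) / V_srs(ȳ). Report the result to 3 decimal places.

deff ≈ 0.719

V̂(ȳ_st) = Σ W_h² s_h²/n_h, with W_h = N_h/N and N = 17800:
  stratum Q1: (4700/17800)²·400.55²/1103 = 10.1413
  stratum Q2: (1000/17800)²·41.16²/183 = 0.0292186
  stratum Q3: (4600/17800)²·246.59²/496 = 8.18738
  stratum Q4: (5200/17800)²·240.49²/759 = 6.50308
  stratum Q5: (2300/17800)²·361.13²/350 = 6.22121
V_st = 31.0822
V_srs = s²/n = 125004.8/2891 = 43.2393
deff = V_st / V_srs = 31.0822/43.2393 = 0.7188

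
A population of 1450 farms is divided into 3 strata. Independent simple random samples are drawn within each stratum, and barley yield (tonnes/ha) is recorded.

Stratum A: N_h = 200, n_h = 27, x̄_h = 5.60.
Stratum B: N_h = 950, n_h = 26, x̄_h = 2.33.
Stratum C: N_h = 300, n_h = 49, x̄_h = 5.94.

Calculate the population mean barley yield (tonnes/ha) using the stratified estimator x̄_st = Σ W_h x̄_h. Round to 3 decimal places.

N = Σ N_h = 1450. Stratum weights W_h = N_h/N.
x̄_st = (200·5.60 + 950·2.33 + 300·5.94) / 1450 = 3.52793

x̄_st ≈ 3.528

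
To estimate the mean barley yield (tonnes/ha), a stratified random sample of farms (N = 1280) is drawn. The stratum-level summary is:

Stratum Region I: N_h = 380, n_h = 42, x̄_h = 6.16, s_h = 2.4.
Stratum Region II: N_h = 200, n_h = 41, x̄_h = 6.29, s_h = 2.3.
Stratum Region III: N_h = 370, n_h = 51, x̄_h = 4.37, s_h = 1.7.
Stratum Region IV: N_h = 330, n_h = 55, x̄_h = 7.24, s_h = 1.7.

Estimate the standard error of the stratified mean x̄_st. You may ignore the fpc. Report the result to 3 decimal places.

V̂(x̄_st) = Σ W_h² s_h²/n_h, with W_h = N_h/N and N = 1280:
  stratum Region I: (380/1280)²·2.4²/42 = 0.0120871
  stratum Region II: (200/1280)²·2.3²/41 = 0.00315001
  stratum Region III: (370/1280)²·1.7²/51 = 0.0047349
  stratum Region IV: (330/1280)²·1.7²/55 = 0.00349255
V̂(x̄_st) = 0.0234645
SE(x̄_st) = √0.0234645 = 0.153181

SE(x̄_st) ≈ 0.153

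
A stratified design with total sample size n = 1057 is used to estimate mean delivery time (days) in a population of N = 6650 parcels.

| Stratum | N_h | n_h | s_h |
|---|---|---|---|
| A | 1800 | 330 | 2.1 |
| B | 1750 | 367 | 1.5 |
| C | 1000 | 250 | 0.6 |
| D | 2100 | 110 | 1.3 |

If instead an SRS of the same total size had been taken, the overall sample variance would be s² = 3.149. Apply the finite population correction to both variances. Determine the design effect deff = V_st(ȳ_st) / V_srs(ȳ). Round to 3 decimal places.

V̂(ȳ_st) = Σ W_h² (1 − n_h/N_h) s_h²/n_h, with W_h = N_h/N and N = 6650:
  stratum A: (1800/6650)²·(1 − 330/1800)·2.1²/330 = 0.000799597
  stratum B: (1750/6650)²·(1 − 367/1750)·1.5²/367 = 0.000335532
  stratum C: (1000/6650)²·(1 − 250/1000)·0.6²/250 = 2.4422e-05
  stratum D: (2100/6650)²·(1 − 110/2100)·1.3²/110 = 0.00145185
V_st = 0.00261141
V_srs = (1 − 1057/6650)·3.149/1057 = 0.00250565
deff = V_st / V_srs = 0.00261141/0.00250565 = 1.0422

deff ≈ 1.042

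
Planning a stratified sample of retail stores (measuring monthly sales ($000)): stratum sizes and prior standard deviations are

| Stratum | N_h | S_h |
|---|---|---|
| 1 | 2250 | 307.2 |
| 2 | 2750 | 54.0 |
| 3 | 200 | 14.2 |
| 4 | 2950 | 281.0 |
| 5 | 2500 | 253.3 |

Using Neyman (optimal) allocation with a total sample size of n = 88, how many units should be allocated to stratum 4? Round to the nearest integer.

Neyman allocation: n_h = n · N_h S_h / Σ N_i S_i, with n = 88.
  stratum 1: N_h·S_h = 2250·307.2 = 691200.00
  stratum 2: N_h·S_h = 2750·54.0 = 148500.00
  stratum 3: N_h·S_h = 200·14.2 = 2840.00
  stratum 4: N_h·S_h = 2950·281.0 = 828950.00
  stratum 5: N_h·S_h = 2500·253.3 = 633250.00
Σ N_h S_h = 2304740.00
n for stratum 4 = 88·828950.00/2304740.00 = 31.651 → 32

32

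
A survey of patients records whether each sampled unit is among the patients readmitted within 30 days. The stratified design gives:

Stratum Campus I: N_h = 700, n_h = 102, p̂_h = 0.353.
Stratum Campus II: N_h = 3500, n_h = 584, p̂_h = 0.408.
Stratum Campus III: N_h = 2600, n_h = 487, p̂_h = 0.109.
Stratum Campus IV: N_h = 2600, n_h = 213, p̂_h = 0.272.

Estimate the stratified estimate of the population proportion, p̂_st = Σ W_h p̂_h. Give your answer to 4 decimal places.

p̂_st ≈ 0.2836

N = 9400; stratum weights W_h = N_h/N.
p̂_st = Σ W_h p̂_h = (700·0.353 + 3500·0.408 + 2600·0.109 + 2600·0.272)/9400 = 0.28359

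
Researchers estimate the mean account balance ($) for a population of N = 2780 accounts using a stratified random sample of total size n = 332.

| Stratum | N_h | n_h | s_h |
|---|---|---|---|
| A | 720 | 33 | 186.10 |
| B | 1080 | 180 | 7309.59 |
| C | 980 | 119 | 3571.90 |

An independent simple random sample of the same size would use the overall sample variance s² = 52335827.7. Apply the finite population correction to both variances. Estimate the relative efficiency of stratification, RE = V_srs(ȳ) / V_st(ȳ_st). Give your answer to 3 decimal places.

V̂(ȳ_st) = Σ W_h² (1 − n_h/N_h) s_h²/n_h, with W_h = N_h/N and N = 2780:
  stratum A: (720/2780)²·(1 − 33/720)·186.10²/33 = 67.1705
  stratum B: (1080/2780)²·(1 − 180/1080)·7309.59²/180 = 37332.8
  stratum C: (980/2780)²·(1 − 119/980)·3571.90²/119 = 11705.5
V_st = 49105.5
V_srs = (1 − 332/2780)·52335827.7/332 = 138812
Relative efficiency = V_srs / V_st = 138812/49105.5 = 2.8268

RE ≈ 2.827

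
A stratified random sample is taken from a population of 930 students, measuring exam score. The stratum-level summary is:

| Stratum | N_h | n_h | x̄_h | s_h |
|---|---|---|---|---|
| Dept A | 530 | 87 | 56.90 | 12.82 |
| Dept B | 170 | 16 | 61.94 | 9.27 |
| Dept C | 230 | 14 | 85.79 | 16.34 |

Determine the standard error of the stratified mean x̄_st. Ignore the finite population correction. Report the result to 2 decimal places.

SE(x̄_st) ≈ 1.40

V̂(x̄_st) = Σ W_h² s_h²/n_h, with W_h = N_h/N and N = 930:
  stratum Dept A: (530/930)²·12.82²/87 = 0.61354
  stratum Dept B: (170/930)²·9.27²/16 = 0.179462
  stratum Dept C: (230/930)²·16.34²/14 = 1.16645
V̂(x̄_st) = 1.95945
SE(x̄_st) = √1.95945 = 1.3998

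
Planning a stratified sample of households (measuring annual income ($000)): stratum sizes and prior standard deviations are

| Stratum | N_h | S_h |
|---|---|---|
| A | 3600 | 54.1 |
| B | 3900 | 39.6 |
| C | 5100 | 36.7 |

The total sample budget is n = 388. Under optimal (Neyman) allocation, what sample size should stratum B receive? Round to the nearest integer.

Neyman allocation: n_h = n · N_h S_h / Σ N_i S_i, with n = 388.
  stratum A: N_h·S_h = 3600·54.1 = 194760.00
  stratum B: N_h·S_h = 3900·39.6 = 154440.00
  stratum C: N_h·S_h = 5100·36.7 = 187170.00
Σ N_h S_h = 536370.00
n for stratum B = 388·154440.00/536370.00 = 111.719 → 112

112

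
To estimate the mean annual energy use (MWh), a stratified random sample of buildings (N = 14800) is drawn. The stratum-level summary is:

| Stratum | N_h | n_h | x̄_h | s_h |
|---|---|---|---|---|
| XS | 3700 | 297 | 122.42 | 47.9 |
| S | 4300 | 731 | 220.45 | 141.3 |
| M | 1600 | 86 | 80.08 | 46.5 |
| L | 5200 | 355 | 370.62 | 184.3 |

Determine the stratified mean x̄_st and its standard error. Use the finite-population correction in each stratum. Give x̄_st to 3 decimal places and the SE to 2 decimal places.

x̄_st ≈ 233.530, SE ≈ 3.69

x̄_st = Σ W_h x̄_h = (3700·122.42 + 4300·220.45 + 1600·80.08 + 5200·370.62)/14800 = 233.52980
V̂(x̄_st) = Σ W_h² (1 − n_h/N_h) s_h²/n_h, with W_h = N_h/N and N = 14800:
  stratum XS: (3700/14800)²·(1 − 297/3700)·47.9²/297 = 0.444073
  stratum S: (4300/14800)²·(1 − 731/4300)·141.3²/731 = 1.91363
  stratum M: (1600/14800)²·(1 − 86/1600)·46.5²/86 = 0.278054
  stratum L: (5200/14800)²·(1 − 355/5200)·184.3²/355 = 11.0052
V̂(x̄_st) = 13.6409
SE(x̄_st) = √13.6409 = 3.69336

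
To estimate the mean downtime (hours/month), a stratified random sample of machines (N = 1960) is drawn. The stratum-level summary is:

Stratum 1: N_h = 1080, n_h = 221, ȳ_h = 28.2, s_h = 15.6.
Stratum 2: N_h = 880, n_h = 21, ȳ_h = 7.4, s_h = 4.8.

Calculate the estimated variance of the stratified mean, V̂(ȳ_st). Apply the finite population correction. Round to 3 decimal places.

V̂(ȳ_st) ≈ 0.482

V̂(ȳ_st) = Σ W_h² (1 − n_h/N_h) s_h²/n_h, with W_h = N_h/N and N = 1960:
  stratum 1: (1080/1960)²·(1 − 221/1080)·15.6²/221 = 0.265927
  stratum 2: (880/1960)²·(1 − 21/880)·4.8²/21 = 0.215887
V̂(ȳ_st) = 0.481814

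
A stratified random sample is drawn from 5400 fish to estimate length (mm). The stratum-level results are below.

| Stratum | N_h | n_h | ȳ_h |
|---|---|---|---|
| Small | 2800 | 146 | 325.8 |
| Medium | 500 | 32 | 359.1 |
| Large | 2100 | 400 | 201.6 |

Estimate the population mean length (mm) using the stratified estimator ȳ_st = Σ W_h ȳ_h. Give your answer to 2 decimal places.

ȳ_st ≈ 280.58

N = Σ N_h = 5400. Stratum weights W_h = N_h/N.
ȳ_st = (2800·325.8 + 500·359.1 + 2100·201.6) / 5400 = 280.5833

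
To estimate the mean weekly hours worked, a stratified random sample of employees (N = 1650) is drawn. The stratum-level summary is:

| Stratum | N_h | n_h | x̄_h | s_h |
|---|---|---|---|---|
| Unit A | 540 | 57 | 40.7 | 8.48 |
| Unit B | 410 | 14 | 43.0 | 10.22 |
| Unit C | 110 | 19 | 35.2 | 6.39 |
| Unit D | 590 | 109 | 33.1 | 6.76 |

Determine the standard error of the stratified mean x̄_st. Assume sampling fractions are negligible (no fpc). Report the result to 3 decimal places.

SE(x̄_st) ≈ 0.812

V̂(x̄_st) = Σ W_h² s_h²/n_h, with W_h = N_h/N and N = 1650:
  stratum Unit A: (540/1650)²·8.48²/57 = 0.135125
  stratum Unit B: (410/1650)²·10.22²/14 = 0.460653
  stratum Unit C: (110/1650)²·6.39²/19 = 0.00955137
  stratum Unit D: (590/1650)²·6.76²/109 = 0.0536047
V̂(x̄_st) = 0.658934
SE(x̄_st) = √0.658934 = 0.811747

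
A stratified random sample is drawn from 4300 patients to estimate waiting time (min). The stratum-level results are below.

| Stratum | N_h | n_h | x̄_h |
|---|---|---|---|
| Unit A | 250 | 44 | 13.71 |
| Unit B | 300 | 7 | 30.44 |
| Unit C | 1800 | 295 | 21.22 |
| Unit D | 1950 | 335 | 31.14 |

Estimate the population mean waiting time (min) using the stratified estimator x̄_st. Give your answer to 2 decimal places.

N = Σ N_h = 4300. Stratum weights W_h = N_h/N.
x̄_st = (250·13.71 + 300·30.44 + 1800·21.22 + 1950·31.14) / 4300 = 25.9252

x̄_st ≈ 25.93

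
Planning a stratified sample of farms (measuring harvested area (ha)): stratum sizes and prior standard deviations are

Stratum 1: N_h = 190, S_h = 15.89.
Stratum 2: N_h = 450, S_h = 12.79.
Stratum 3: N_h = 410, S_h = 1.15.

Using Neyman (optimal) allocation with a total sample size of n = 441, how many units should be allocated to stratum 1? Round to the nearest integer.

Neyman allocation: n_h = n · N_h S_h / Σ N_i S_i, with n = 441.
  stratum 1: N_h·S_h = 190·15.89 = 3019.10
  stratum 2: N_h·S_h = 450·12.79 = 5755.50
  stratum 3: N_h·S_h = 410·1.15 = 471.50
Σ N_h S_h = 9246.10
n for stratum 1 = 441·3019.10/9246.10 = 143.998 → 144

144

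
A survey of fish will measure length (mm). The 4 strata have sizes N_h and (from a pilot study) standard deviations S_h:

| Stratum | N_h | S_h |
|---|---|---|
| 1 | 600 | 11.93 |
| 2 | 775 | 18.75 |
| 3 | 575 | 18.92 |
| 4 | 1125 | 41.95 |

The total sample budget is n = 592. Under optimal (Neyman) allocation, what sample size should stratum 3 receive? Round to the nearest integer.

Neyman allocation: n_h = n · N_h S_h / Σ N_i S_i, with n = 592.
  stratum 1: N_h·S_h = 600·11.93 = 7158.00
  stratum 2: N_h·S_h = 775·18.75 = 14531.25
  stratum 3: N_h·S_h = 575·18.92 = 10879.00
  stratum 4: N_h·S_h = 1125·41.95 = 47193.75
Σ N_h S_h = 79762.00
n for stratum 3 = 592·10879.00/79762.00 = 80.745 → 81

81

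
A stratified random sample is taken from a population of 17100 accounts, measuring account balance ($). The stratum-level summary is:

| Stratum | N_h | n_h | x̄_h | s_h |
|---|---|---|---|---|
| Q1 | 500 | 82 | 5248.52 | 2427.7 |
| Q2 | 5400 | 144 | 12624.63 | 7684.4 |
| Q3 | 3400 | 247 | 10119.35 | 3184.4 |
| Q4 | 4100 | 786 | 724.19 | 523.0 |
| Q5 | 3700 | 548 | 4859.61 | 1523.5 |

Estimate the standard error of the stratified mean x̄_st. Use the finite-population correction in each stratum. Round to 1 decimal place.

SE(x̄_st) ≈ 203.8

V̂(x̄_st) = Σ W_h² (1 − n_h/N_h) s_h²/n_h, with W_h = N_h/N and N = 17100:
  stratum Q1: (500/17100)²·(1 − 82/500)·2427.7²/82 = 51.3724
  stratum Q2: (5400/17100)²·(1 − 144/5400)·7684.4²/144 = 39802.9
  stratum Q3: (3400/17100)²·(1 − 247/3400)·3184.4²/247 = 1505.11
  stratum Q4: (4100/17100)²·(1 − 786/4100)·523.0²/786 = 16.1706
  stratum Q5: (3700/17100)²·(1 − 548/3700)·1523.5²/548 = 168.927
V̂(x̄_st) = 41544.4
SE(x̄_st) = √41544.4 = 203.825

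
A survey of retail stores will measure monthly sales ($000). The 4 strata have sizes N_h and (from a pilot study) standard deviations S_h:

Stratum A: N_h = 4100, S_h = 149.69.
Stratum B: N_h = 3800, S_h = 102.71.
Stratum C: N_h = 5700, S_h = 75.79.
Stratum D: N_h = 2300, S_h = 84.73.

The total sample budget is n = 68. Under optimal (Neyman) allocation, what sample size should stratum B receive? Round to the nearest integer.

16

Neyman allocation: n_h = n · N_h S_h / Σ N_i S_i, with n = 68.
  stratum A: N_h·S_h = 4100·149.69 = 613729.00
  stratum B: N_h·S_h = 3800·102.71 = 390298.00
  stratum C: N_h·S_h = 5700·75.79 = 432003.00
  stratum D: N_h·S_h = 2300·84.73 = 194879.00
Σ N_h S_h = 1630909.00
n for stratum B = 68·390298.00/1630909.00 = 16.273 → 16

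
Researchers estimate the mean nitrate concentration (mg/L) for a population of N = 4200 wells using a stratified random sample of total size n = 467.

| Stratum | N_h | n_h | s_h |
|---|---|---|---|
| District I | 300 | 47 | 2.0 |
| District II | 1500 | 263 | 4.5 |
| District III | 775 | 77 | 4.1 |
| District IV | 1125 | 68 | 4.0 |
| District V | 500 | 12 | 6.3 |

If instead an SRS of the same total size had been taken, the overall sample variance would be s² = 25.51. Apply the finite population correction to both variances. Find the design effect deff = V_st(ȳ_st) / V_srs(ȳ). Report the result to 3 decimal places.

V̂(ȳ_st) = Σ W_h² (1 − n_h/N_h) s_h²/n_h, with W_h = N_h/N and N = 4200:
  stratum District I: (300/4200)²·(1 − 47/300)·2.0²/47 = 0.000366189
  stratum District II: (1500/4200)²·(1 − 263/1500)·4.5²/263 = 0.008099
  stratum District III: (775/4200)²·(1 − 77/775)·4.1²/77 = 0.00669477
  stratum District IV: (1125/4200)²·(1 − 68/1125)·4.0²/68 = 0.0158613
  stratum District V: (500/4200)²·(1 − 12/500)·6.3²/12 = 0.04575
V_st = 0.0767713
V_srs = (1 − 467/4200)·25.51/467 = 0.0485515
deff = V_st / V_srs = 0.0767713/0.0485515 = 1.5812

deff ≈ 1.581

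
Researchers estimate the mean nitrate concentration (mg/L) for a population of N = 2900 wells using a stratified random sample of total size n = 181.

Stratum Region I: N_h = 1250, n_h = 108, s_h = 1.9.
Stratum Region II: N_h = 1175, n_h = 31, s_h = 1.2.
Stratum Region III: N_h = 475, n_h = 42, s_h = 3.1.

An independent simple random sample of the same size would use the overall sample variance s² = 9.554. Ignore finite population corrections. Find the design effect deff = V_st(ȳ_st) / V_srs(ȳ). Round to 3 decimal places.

deff ≈ 0.378

V̂(ȳ_st) = Σ W_h² s_h²/n_h, with W_h = N_h/N and N = 2900:
  stratum Region I: (1250/2900)²·1.9²/108 = 0.00621023
  stratum Region II: (1175/2900)²·1.2²/31 = 0.00762571
  stratum Region III: (475/2900)²·3.1²/42 = 0.00613854
V_st = 0.0199745
V_srs = s²/n = 9.554/181 = 0.0527845
deff = V_st / V_srs = 0.0199745/0.0527845 = 0.3784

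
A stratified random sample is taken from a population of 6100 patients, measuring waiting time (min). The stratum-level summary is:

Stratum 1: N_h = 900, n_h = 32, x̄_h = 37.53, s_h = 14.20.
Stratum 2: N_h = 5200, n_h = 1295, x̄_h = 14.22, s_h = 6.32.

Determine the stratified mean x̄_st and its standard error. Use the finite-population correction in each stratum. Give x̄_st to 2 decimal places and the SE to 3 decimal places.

x̄_st ≈ 17.66, SE ≈ 0.386

x̄_st = Σ W_h x̄_h = (900·37.53 + 5200·14.22)/6100 = 17.65918
V̂(x̄_st) = Σ W_h² (1 − n_h/N_h) s_h²/n_h, with W_h = N_h/N and N = 6100:
  stratum 1: (900/6100)²·(1 − 32/900)·14.20²/32 = 0.132291
  stratum 2: (5200/6100)²·(1 − 1295/5200)·6.32²/1295 = 0.0168317
V̂(x̄_st) = 0.149122
SE(x̄_st) = √0.149122 = 0.386164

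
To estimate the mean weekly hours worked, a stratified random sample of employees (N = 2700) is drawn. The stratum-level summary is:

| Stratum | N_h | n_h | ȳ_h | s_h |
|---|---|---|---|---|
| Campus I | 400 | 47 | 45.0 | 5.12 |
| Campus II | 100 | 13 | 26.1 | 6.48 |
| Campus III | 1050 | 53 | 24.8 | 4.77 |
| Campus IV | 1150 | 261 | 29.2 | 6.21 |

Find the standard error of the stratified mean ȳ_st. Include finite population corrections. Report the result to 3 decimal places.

SE(ȳ_st) ≈ 0.311

V̂(ȳ_st) = Σ W_h² (1 − n_h/N_h) s_h²/n_h, with W_h = N_h/N and N = 2700:
  stratum Campus I: (400/2700)²·(1 − 47/400)·5.12²/47 = 0.0108031
  stratum Campus II: (100/2700)²·(1 − 13/100)·6.48²/13 = 0.00385477
  stratum Campus III: (1050/2700)²·(1 − 53/1050)·4.77²/53 = 0.0616478
  stratum Campus IV: (1150/2700)²·(1 − 261/1150)·6.21²/261 = 0.0207212
V̂(ȳ_st) = 0.0970269
SE(ȳ_st) = √0.0970269 = 0.311491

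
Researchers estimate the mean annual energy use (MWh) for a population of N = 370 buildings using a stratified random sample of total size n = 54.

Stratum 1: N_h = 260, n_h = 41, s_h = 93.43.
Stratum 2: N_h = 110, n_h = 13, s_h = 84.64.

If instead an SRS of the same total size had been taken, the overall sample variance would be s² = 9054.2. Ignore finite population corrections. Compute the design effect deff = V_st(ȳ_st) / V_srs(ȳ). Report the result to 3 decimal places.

V̂(ȳ_st) = Σ W_h² s_h²/n_h, with W_h = N_h/N and N = 370:
  stratum 1: (260/370)²·93.43²/41 = 105.131
  stratum 2: (110/370)²·84.64²/13 = 48.7068
V_st = 153.838
V_srs = s²/n = 9054.2/54 = 167.67
deff = V_st / V_srs = 153.838/167.67 = 0.9175

deff ≈ 0.918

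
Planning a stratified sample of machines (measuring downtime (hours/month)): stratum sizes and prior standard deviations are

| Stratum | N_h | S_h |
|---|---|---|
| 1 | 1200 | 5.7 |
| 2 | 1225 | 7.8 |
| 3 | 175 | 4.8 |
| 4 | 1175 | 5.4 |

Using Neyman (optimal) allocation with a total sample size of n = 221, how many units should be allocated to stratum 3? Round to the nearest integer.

Neyman allocation: n_h = n · N_h S_h / Σ N_i S_i, with n = 221.
  stratum 1: N_h·S_h = 1200·5.7 = 6840.00
  stratum 2: N_h·S_h = 1225·7.8 = 9555.00
  stratum 3: N_h·S_h = 175·4.8 = 840.00
  stratum 4: N_h·S_h = 1175·5.4 = 6345.00
Σ N_h S_h = 23580.00
n for stratum 3 = 221·840.00/23580.00 = 7.873 → 8

8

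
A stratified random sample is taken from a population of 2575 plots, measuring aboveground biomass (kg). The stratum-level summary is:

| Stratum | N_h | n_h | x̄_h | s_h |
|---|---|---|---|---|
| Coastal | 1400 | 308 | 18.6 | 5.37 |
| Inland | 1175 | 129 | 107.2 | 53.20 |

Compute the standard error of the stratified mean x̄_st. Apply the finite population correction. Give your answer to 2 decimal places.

V̂(x̄_st) = Σ W_h² (1 − n_h/N_h) s_h²/n_h, with W_h = N_h/N and N = 2575:
  stratum Coastal: (1400/2575)²·(1 − 308/1400)·5.37²/308 = 0.0215871
  stratum Inland: (1175/2575)²·(1 − 129/1175)·53.20²/129 = 4.06676
V̂(x̄_st) = 4.08835
SE(x̄_st) = √4.08835 = 2.02197

SE(x̄_st) ≈ 2.02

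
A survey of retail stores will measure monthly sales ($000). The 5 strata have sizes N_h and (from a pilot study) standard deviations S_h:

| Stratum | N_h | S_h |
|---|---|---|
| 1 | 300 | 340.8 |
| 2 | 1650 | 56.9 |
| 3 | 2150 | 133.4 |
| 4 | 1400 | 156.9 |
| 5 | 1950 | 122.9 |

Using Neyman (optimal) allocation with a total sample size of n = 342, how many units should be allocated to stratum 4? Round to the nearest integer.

Neyman allocation: n_h = n · N_h S_h / Σ N_i S_i, with n = 342.
  stratum 1: N_h·S_h = 300·340.8 = 102240.00
  stratum 2: N_h·S_h = 1650·56.9 = 93885.00
  stratum 3: N_h·S_h = 2150·133.4 = 286810.00
  stratum 4: N_h·S_h = 1400·156.9 = 219660.00
  stratum 5: N_h·S_h = 1950·122.9 = 239655.00
Σ N_h S_h = 942250.00
n for stratum 4 = 342·219660.00/942250.00 = 79.728 → 80

80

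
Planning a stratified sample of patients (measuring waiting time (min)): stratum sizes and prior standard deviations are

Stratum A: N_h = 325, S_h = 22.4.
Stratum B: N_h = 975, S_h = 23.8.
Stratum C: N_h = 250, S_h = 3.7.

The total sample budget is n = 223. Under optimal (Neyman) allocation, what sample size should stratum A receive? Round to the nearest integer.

52

Neyman allocation: n_h = n · N_h S_h / Σ N_i S_i, with n = 223.
  stratum A: N_h·S_h = 325·22.4 = 7280.00
  stratum B: N_h·S_h = 975·23.8 = 23205.00
  stratum C: N_h·S_h = 250·3.7 = 925.00
Σ N_h S_h = 31410.00
n for stratum A = 223·7280.00/31410.00 = 51.685 → 52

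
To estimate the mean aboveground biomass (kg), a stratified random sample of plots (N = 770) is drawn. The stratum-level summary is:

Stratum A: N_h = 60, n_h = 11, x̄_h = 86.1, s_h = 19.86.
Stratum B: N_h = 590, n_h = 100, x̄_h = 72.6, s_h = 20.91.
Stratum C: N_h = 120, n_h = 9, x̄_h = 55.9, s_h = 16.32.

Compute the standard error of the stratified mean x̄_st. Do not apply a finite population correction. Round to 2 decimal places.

SE(x̄_st) ≈ 1.87

V̂(x̄_st) = Σ W_h² s_h²/n_h, with W_h = N_h/N and N = 770:
  stratum A: (60/770)²·19.86²/11 = 0.217714
  stratum B: (590/770)²·20.91²/100 = 2.56703
  stratum C: (120/770)²·16.32²/9 = 0.718752
V̂(x̄_st) = 3.50349
SE(x̄_st) = √3.50349 = 1.87176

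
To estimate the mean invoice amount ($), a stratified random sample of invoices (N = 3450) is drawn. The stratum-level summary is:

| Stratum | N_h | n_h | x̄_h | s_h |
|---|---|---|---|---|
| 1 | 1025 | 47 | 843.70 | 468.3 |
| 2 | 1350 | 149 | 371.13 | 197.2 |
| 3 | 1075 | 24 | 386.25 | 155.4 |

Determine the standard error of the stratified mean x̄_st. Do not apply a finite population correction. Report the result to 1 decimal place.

SE(x̄_st) ≈ 23.4

V̂(x̄_st) = Σ W_h² s_h²/n_h, with W_h = N_h/N and N = 3450:
  stratum 1: (1025/3450)²·468.3²/47 = 411.87
  stratum 2: (1350/3450)²·197.2²/149 = 39.9629
  stratum 3: (1075/3450)²·155.4²/24 = 97.6944
V̂(x̄_st) = 549.527
SE(x̄_st) = √549.527 = 23.442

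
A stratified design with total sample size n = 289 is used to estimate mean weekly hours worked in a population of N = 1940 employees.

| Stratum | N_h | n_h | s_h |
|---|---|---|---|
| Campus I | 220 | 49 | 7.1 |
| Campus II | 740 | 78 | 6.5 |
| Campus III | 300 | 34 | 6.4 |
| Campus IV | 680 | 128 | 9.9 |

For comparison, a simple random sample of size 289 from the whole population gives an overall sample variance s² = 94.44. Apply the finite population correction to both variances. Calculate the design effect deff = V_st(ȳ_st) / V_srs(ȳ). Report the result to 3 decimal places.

deff ≈ 0.657

V̂(ȳ_st) = Σ W_h² (1 − n_h/N_h) s_h²/n_h, with W_h = N_h/N and N = 1940:
  stratum Campus I: (220/1940)²·(1 − 49/220)·7.1²/49 = 0.0102834
  stratum Campus II: (740/1940)²·(1 − 78/740)·6.5²/78 = 0.0705047
  stratum Campus III: (300/1940)²·(1 − 34/300)·6.4²/34 = 0.0255435
  stratum Campus IV: (680/1940)²·(1 − 128/680)·9.9²/128 = 0.0763669
V_st = 0.182698
V_srs = (1 − 289/1940)·94.44/289 = 0.278102
deff = V_st / V_srs = 0.182698/0.278102 = 0.6569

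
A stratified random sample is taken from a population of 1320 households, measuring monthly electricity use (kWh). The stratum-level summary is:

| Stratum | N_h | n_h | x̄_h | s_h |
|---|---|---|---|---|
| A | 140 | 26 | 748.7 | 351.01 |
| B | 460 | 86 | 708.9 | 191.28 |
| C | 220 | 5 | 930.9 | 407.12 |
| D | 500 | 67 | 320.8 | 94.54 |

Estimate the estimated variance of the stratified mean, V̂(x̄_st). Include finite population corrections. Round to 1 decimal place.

V̂(x̄_st) = Σ W_h² (1 − n_h/N_h) s_h²/n_h, with W_h = N_h/N and N = 1320:
  stratum A: (140/1320)²·(1 − 26/140)·351.01²/26 = 43.4061
  stratum B: (460/1320)²·(1 − 86/460)·191.28²/86 = 42.0071
  stratum C: (220/1320)²·(1 − 5/220)·407.12²/5 = 899.887
  stratum D: (500/1320)²·(1 − 67/500)·94.54²/67 = 16.5755
V̂(x̄_st) = 1001.88

V̂(x̄_st) ≈ 1001.9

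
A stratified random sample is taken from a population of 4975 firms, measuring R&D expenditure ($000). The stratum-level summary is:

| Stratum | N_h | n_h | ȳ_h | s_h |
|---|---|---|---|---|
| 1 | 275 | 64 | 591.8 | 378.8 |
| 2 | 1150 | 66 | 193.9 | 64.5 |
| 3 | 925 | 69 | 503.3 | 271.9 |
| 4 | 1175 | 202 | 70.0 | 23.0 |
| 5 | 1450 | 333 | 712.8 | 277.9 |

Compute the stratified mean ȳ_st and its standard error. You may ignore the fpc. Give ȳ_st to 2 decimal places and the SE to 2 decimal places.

ȳ_st = Σ W_h ȳ_h = (275·591.8 + 1150·193.9 + 925·503.3 + 1175·70.0 + 1450·712.8)/4975 = 395.39548
V̂(ȳ_st) = Σ W_h² s_h²/n_h, with W_h = N_h/N and N = 4975:
  stratum 1: (275/4975)²·378.8²/64 = 6.85045
  stratum 2: (1150/4975)²·64.5²/66 = 3.3681
  stratum 3: (925/4975)²·271.9²/69 = 37.0396
  stratum 4: (1175/4975)²·23.0²/202 = 0.146081
  stratum 5: (1450/4975)²·277.9²/333 = 19.7007
V̂(ȳ_st) = 67.105
SE(ȳ_st) = √67.105 = 8.19176

ȳ_st ≈ 395.40, SE ≈ 8.19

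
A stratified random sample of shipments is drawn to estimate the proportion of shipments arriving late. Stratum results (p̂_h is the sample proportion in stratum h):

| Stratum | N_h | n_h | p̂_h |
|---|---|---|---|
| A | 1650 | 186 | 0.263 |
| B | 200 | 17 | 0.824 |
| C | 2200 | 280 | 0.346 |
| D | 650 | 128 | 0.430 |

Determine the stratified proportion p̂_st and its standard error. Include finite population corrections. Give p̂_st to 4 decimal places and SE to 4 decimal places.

N = 4700; stratum weights W_h = N_h/N.
p̂_st = Σ W_h p̂_h = (1650·0.263 + 200·0.824 + 2200·0.346 + 650·0.430)/4700 = 0.34882
V̂(p̂_st) = Σ W_h² (1 − n_h/N_h) p̂_h(1−p̂_h)/(n_h−1):
  stratum A: (1650/4700)²·(1 − 186/1650)·0.263·0.737/185 = 0.000114573
  stratum B: (200/4700)²·(1 − 17/200)·0.824·0.176/16 = 1.50178e-05
  stratum C: (2200/4700)²·(1 − 280/2200)·0.346·0.654/279 = 0.000155088
  stratum D: (650/4700)²·(1 − 128/650)·0.430·0.570/127 = 2.96434e-05
V̂(p̂_st) = 0.000314322; SE = √V̂ = 0.0177291

p̂_st ≈ 0.3488, SE ≈ 0.0177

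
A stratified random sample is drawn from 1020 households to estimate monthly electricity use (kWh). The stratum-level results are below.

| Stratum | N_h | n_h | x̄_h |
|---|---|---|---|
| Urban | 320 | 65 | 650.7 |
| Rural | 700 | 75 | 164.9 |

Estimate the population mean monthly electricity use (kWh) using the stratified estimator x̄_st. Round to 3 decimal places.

x̄_st ≈ 317.308

N = Σ N_h = 1020. Stratum weights W_h = N_h/N.
x̄_st = (320·650.7 + 700·164.9) / 1020 = 317.30784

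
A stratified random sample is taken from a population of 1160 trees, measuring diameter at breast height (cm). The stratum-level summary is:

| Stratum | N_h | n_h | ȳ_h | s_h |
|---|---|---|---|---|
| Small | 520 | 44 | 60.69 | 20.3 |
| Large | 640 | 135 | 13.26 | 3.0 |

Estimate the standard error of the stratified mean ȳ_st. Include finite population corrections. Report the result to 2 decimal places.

SE(ȳ_st) ≈ 1.32

V̂(ȳ_st) = Σ W_h² (1 − n_h/N_h) s_h²/n_h, with W_h = N_h/N and N = 1160:
  stratum Small: (520/1160)²·(1 − 44/520)·20.3²/44 = 1.7228
  stratum Large: (640/1160)²·(1 − 135/640)·3.0²/135 = 0.0160127
V̂(ȳ_st) = 1.73881
SE(ȳ_st) = √1.73881 = 1.31864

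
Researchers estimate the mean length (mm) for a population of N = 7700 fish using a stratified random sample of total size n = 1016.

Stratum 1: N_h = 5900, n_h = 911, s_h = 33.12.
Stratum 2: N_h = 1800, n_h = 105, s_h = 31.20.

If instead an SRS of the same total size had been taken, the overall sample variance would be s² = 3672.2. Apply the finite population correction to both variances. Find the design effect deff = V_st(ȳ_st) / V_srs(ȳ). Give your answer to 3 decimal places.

deff ≈ 0.343

V̂(ȳ_st) = Σ W_h² (1 − n_h/N_h) s_h²/n_h, with W_h = N_h/N and N = 7700:
  stratum 1: (5900/7700)²·(1 − 911/5900)·33.12²/911 = 0.597787
  stratum 2: (1800/7700)²·(1 − 105/1800)·31.20²/105 = 0.477068
V_st = 1.07486
V_srs = (1 − 1016/7700)·3672.2/1016 = 3.13746
deff = V_st / V_srs = 1.07486/3.13746 = 0.3426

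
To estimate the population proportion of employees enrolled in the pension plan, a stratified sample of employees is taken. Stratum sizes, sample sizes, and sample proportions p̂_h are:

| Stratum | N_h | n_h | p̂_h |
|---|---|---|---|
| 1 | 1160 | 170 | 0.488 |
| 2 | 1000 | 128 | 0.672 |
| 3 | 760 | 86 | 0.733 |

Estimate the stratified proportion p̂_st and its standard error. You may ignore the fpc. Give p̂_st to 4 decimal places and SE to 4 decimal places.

p̂_st ≈ 0.6148, SE ≈ 0.0243

N = 2920; stratum weights W_h = N_h/N.
p̂_st = Σ W_h p̂_h = (1160·0.488 + 1000·0.672 + 760·0.733)/2920 = 0.61478
V̂(p̂_st) = Σ W_h² p̂_h(1−p̂_h)/(n_h−1):
  stratum 1: (1160/2920)²·0.488·0.512/169 = 0.000233321
  stratum 2: (1000/2920)²·0.672·0.328/127 = 0.000203551
  stratum 3: (760/2920)²·0.733·0.267/85 = 0.000155976
V̂(p̂_st) = 0.000592848; SE = √V̂ = 0.0243485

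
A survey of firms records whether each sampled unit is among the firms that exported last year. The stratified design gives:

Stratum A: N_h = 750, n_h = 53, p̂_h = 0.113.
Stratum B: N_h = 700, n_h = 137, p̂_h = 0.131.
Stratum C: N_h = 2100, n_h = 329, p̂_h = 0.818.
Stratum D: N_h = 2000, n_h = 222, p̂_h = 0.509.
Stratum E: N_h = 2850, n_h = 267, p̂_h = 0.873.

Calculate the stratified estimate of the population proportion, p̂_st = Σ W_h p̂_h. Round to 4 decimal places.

N = 8400; stratum weights W_h = N_h/N.
p̂_st = Σ W_h p̂_h = (750·0.113 + 700·0.131 + 2100·0.818 + 2000·0.509 + 2850·0.873)/8400 = 0.64289

p̂_st ≈ 0.6429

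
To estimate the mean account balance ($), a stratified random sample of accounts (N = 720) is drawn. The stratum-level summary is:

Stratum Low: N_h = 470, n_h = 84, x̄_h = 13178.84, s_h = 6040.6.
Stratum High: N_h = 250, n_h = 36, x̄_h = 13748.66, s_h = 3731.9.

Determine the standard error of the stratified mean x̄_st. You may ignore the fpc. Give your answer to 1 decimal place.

V̂(x̄_st) = Σ W_h² s_h²/n_h, with W_h = N_h/N and N = 720:
  stratum Low: (470/720)²·6040.6²/84 = 185102
  stratum High: (250/720)²·3731.9²/36 = 46641.5
V̂(x̄_st) = 231744
SE(x̄_st) = √231744 = 481.398

SE(x̄_st) ≈ 481.4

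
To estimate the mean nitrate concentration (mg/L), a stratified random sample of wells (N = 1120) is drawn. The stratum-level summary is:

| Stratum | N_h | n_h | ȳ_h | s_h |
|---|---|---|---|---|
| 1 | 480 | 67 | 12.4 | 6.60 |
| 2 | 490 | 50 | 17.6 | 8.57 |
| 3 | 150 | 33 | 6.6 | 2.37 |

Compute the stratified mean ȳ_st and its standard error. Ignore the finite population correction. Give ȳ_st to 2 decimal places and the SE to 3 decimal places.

ȳ_st ≈ 13.90, SE ≈ 0.635

ȳ_st = Σ W_h ȳ_h = (480·12.4 + 490·17.6 + 150·6.6)/1120 = 13.89821
V̂(ȳ_st) = Σ W_h² s_h²/n_h, with W_h = N_h/N and N = 1120:
  stratum 1: (480/1120)²·6.60²/67 = 0.119415
  stratum 2: (490/1120)²·8.57²/50 = 0.281156
  stratum 3: (150/1120)²·2.37²/33 = 0.00305302
V̂(ȳ_st) = 0.403624
SE(ȳ_st) = √0.403624 = 0.635314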